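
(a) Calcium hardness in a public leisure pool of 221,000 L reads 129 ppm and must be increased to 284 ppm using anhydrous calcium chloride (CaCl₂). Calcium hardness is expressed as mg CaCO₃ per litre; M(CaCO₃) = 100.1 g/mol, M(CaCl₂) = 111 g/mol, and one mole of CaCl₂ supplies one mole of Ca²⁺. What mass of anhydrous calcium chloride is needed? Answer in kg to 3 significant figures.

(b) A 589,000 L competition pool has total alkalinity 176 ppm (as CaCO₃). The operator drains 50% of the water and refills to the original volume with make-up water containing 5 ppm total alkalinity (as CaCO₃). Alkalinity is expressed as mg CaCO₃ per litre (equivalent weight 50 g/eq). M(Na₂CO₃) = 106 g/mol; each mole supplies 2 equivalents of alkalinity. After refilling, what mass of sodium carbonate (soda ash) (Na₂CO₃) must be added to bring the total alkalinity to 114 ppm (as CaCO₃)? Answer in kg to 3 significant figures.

(a) Hardness to add: (284 − 129) = 155 mg/L as CaCO₃ × 221,000 L = 34,260 g as CaCO₃.
(a) Moles of Ca²⁺ (1 mol Ca²⁺ ≡ 1 mol CaCO₃): 34,260 / 100.1 g/mol = 342.2 mol.
(a) Mass of CaCl₂: 342.2 × 111 = 37,990 g.

(b) After draining 50% and refilling: 176 × 0.50 + 5 × 0.50 = 90.5 ppm.
(b) Deficit to target: 114 − 90.5 = 23.5 mg/L.
(b) As CaCO₃: 23.5 mg/L × 589,000 L = 13,840 g; ÷ 50 g/eq ÷ 2 = 138.4 mol Na₂CO₃.
(b) Mass: 138.4 × 106 = 14,670 g.

(a) 38.0 kg; (b) 14.7 kg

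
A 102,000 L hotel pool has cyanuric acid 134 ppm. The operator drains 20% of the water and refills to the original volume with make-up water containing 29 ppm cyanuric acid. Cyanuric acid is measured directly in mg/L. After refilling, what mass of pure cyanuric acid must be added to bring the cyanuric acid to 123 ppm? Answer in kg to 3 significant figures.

1.02 kg

After draining 20% and refilling: 134 × 0.80 + 29 × 0.20 = 113 ppm.
Deficit to target: 123 − 113 = 10 mg/L.
Mass: 10 mg/L × 102,000 L = 1020 g cyanuric acid.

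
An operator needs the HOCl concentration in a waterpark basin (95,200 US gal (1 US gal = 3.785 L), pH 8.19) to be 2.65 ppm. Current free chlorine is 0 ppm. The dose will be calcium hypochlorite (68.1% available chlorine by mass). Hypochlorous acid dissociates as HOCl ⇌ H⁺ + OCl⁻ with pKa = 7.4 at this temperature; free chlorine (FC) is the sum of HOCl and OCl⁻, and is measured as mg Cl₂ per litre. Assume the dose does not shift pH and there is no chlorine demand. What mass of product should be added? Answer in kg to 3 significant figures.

10.0 kg

Volume: 95,200 US gal × 3.785 L/gal = 360,332 L.
[OCl⁻]/[HOCl] = 10^(pH − pKa) = 10^(8.19 − 7.4) = 6.166; fraction as HOCl = 1/(1 + 6.166) = 0.1395.
Free chlorine required for 2.65 ppm HOCl: 2.65 / 0.1395 = 18.99 ppm.
FC to add: 18.99 − 0 = 18.99 mg/L as Cl₂.
Cl₂ equivalent: 18.99 mg/L × 360,332 L = 6843 g.
Product at 68.1% available Cl: 6843 / 0.681 = 10,050 g.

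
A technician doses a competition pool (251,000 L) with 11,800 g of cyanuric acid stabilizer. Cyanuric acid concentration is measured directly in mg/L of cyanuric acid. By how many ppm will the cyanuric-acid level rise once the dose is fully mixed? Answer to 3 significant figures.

47.0 ppm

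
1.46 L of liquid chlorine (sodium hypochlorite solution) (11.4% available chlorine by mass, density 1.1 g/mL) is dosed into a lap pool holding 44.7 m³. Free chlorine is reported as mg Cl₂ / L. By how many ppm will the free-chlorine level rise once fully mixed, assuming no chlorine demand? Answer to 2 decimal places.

4.10 ppm

Volume: 44.7 m³ = 44,700 L.
Mass of solution: 1.46 L × 1000 mL/L × 1.1 g/mL = 1606 g.
Available chlorine delivered: 1606 g × 0.114 = 183.1 g as Cl₂.
Concentration rise: 183.1 g / 44,700 L = 4.096 mg/L = 4.10 ppm.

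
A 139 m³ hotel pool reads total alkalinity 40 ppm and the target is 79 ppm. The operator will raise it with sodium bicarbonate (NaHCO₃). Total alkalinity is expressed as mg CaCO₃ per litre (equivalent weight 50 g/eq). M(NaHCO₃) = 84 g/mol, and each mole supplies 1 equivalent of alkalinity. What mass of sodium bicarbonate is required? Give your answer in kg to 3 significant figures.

Volume: 139 m³ = 139,000 L.
Alkalinity to add: (79 − 40) = 39 mg/L as CaCO₃ × 139,000 L = 5421 g as CaCO₃.
Equivalents: 5421 g ÷ 50 g/eq = 108.4 eq.
NaHCO₃ supplies 1 eq per mole → 108.4 mol.
Mass: 108.4 mol × 84 g/mol = 9107 g.

9.11 kg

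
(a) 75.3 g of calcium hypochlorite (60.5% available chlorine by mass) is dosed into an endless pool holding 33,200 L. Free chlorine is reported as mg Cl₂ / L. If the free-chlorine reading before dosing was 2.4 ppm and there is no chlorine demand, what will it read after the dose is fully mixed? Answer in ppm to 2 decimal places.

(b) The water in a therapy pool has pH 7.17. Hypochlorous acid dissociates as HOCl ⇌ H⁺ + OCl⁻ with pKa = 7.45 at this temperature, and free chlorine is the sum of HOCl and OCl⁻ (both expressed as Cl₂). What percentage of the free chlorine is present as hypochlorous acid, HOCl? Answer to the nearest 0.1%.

(a) 3.77 ppm; (b) 65.6%

(a) Available chlorine delivered: 75.3 g × 0.605 = 45.56 g as Cl₂.
(a) Concentration rise: 45.56 g / 33,200 L = 1.372 mg/L = 1.37 ppm.
(a) Final FC: 2.4 + 1.37 = 3.77 ppm.

(b) [OCl⁻]/[HOCl] = 10^(pH − pKa) = 10^(7.17 − 7.45) = 10^-0.28 = 0.5248.
(b) Fraction as HOCl = 1 / (1 + 0.5248) = 0.6558.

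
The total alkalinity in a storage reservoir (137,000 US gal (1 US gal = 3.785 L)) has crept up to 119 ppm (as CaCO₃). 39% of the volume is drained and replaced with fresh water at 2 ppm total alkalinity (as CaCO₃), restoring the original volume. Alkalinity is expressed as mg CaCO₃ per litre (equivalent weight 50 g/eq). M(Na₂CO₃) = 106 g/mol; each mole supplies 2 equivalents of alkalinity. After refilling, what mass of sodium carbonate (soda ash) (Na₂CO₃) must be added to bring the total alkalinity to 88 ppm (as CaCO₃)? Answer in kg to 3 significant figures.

8.04 kg

Volume: 137,000 US gal × 3.785 L/gal = 518,545 L.
After draining 39% and refilling: 119 × 0.61 + 2 × 0.39 = 73.37 ppm.
Deficit to target: 88 − 73.37 = 14.63 mg/L.
As CaCO₃: 14.63 mg/L × 518,545 L = 7586 g; ÷ 50 g/eq ÷ 2 = 75.86 mol Na₂CO₃.
Mass: 75.86 × 106 = 8041 g.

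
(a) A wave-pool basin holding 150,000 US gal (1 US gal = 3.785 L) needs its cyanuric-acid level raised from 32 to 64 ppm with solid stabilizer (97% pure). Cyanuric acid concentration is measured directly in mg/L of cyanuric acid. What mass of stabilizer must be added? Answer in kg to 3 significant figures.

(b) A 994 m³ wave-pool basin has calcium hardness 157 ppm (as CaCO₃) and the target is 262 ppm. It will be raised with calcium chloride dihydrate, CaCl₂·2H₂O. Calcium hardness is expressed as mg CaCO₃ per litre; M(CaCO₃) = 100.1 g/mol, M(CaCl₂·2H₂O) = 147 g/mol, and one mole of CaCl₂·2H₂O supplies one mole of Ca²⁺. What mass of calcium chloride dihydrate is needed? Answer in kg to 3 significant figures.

(a) Volume: 150,000 US gal × 3.785 L/gal = 567,750 L.
(a) CYA to add: (64 − 32) = 32 mg/L × 567,750 L = 18,170 g cyanuric acid.
(a) At 97% purity: 18,170 / 0.97 = 18,730 g product.

(b) Volume: 994 m³ = 994,000 L.
(b) Hardness to add: (262 − 157) = 105 mg/L as CaCO₃ × 994,000 L = 104,400 g as CaCO₃.
(b) Moles of Ca²⁺ (1 mol Ca²⁺ ≡ 1 mol CaCO₃): 104,400 / 100.1 g/mol = 1043 mol.
(b) Mass of CaCl₂·2H₂O: 1043 × 147 = 153,300 g.

(a) 18.7 kg; (b) 153 kg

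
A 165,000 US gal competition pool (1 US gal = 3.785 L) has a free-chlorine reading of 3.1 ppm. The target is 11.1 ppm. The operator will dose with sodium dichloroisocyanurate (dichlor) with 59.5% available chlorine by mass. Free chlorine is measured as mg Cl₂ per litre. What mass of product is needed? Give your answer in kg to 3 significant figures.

8.40 kg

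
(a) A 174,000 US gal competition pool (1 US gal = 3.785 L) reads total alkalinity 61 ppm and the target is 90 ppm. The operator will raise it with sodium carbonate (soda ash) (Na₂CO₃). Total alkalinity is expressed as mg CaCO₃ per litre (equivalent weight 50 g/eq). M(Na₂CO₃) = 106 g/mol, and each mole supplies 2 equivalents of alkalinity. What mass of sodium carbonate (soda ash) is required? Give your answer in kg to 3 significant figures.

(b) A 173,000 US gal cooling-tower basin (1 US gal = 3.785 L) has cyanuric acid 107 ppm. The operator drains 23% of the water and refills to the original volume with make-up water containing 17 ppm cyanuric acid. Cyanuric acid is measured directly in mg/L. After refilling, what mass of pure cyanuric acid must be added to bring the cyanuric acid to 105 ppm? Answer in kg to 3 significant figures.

(a) 20.2 kg; (b) 12.2 kg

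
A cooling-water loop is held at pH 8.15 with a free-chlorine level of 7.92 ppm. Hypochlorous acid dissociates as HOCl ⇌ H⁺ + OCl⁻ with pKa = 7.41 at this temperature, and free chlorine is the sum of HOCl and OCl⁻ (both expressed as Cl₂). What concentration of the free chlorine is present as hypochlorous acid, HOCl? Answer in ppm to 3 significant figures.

1.22 ppm

[OCl⁻]/[HOCl] = 10^(pH − pKa) = 10^(8.15 − 7.41) = 10^0.74 = 5.495.
Fraction as HOCl = 1 / (1 + 5.495) = 0.154.
HOCl = 0.154 × 7.92 ppm = 1.219 ppm.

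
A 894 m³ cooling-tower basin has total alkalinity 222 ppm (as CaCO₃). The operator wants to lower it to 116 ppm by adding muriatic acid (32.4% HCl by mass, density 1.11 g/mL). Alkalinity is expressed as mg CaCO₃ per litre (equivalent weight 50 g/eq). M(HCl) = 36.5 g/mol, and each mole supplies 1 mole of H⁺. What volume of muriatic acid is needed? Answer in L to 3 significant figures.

Volume: 894 m³ = 894,000 L.
Alkalinity to neutralize: (222 − 116) = 106 mg/L as CaCO₃ × 894,000 L = 94,760 g as CaCO₃.
Equivalents of H⁺ required: 94,760 ÷ 50 g/eq = 1895 eq = 1895 mol HCl.
Mass of HCl: 1895 × 36.5 = 69,180 g.
Mass of 32.4% solution: 69,180 / 0.324 = 213,500 g.
Volume: 213,500 g ÷ 1.11 g/mL = 192,400 mL.

192 L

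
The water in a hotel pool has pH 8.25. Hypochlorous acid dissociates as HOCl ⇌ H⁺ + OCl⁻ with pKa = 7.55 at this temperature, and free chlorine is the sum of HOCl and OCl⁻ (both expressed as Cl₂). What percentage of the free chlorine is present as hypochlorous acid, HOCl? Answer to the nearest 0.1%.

[OCl⁻]/[HOCl] = 10^(pH − pKa) = 10^(8.25 − 7.55) = 10^0.70 = 5.012.
Fraction as HOCl = 1 / (1 + 5.012) = 0.1663.

16.6%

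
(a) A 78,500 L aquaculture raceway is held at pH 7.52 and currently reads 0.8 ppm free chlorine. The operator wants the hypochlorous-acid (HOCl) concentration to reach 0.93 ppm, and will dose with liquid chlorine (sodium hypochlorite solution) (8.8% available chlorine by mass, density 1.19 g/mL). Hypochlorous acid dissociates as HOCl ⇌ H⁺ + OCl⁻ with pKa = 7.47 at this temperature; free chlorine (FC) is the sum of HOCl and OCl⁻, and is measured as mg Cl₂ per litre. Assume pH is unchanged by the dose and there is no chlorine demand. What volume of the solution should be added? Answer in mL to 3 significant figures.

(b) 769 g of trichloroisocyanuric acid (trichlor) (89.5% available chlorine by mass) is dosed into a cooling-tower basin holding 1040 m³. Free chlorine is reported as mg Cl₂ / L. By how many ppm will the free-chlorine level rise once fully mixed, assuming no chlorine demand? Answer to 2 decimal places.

(a) [OCl⁻]/[HOCl] = 10^(pH − pKa) = 10^(7.52 − 7.47) = 1.122; fraction as HOCl = 1/(1 + 1.122) = 0.4712.
(a) Free chlorine required for 0.93 ppm HOCl: 0.93 / 0.4712 = 1.973 ppm.
(a) FC to add: 1.973 − 0.8 = 1.173 mg/L as Cl₂.
(a) Cl₂ equivalent: 1.173 mg/L × 78,500 L = 92.12 g.
(a) Product at 8.8% available Cl: 92.12 / 0.088 = 1047 g.
(a) Volume: 1047 g ÷ 1.19 g/mL = 879.7 mL.

(b) Volume: 1040 m³ = 1,040,000 L.
(b) Available chlorine delivered: 769 g × 0.895 = 688.3 g as Cl₂.
(b) Concentration rise: 688.3 g / 1,040,000 L = 0.6618 mg/L = 0.66 ppm.

(a) 880 mL; (b) 0.66 ppm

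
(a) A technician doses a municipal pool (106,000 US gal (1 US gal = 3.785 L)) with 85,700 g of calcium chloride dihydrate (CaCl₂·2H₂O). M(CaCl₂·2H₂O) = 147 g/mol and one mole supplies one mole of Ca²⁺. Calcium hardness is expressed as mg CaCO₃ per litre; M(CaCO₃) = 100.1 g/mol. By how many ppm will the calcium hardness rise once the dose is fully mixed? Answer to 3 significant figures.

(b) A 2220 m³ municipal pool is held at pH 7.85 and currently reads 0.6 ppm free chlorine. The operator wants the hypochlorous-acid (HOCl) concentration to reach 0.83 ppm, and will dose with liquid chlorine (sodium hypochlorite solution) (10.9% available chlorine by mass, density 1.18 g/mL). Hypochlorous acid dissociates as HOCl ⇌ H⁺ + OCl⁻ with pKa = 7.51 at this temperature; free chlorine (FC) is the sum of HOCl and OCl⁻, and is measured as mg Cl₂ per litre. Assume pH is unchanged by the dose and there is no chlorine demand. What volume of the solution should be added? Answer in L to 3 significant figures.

(a) 145 ppm; (b) 35.3 L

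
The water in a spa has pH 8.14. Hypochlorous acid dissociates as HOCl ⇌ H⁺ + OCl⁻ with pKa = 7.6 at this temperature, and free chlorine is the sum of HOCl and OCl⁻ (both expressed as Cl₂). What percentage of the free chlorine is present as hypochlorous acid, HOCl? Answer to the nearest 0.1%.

[OCl⁻]/[HOCl] = 10^(pH − pKa) = 10^(8.14 − 7.6) = 10^0.54 = 3.467.
Fraction as HOCl = 1 / (1 + 3.467) = 0.2238.

22.4%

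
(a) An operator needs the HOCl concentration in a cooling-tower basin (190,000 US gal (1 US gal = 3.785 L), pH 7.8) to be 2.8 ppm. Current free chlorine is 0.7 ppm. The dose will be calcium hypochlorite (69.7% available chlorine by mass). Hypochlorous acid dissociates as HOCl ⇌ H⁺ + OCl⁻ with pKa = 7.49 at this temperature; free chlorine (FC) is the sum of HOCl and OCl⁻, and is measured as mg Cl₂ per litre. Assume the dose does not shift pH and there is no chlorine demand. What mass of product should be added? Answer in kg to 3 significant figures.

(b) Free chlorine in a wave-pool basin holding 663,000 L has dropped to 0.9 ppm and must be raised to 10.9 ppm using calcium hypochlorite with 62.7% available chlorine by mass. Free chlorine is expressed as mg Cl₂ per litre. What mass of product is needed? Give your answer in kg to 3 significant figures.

(a) Volume: 190,000 US gal × 3.785 L/gal = 719,150 L.
(a) [OCl⁻]/[HOCl] = 10^(pH − pKa) = 10^(7.8 − 7.49) = 2.042; fraction as HOCl = 1/(1 + 2.042) = 0.3288.
(a) Free chlorine required for 2.8 ppm HOCl: 2.8 / 0.3288 = 8.517 ppm.
(a) FC to add: 8.517 − 0.7 = 7.817 mg/L as Cl₂.
(a) Cl₂ equivalent: 7.817 mg/L × 719,150 L = 5621 g.
(a) Product at 69.7% available Cl: 5621 / 0.697 = 8065 g.

(b) Chlorine deficit: 10.9 − 0.9 = 10 ppm = 10 mg/L as Cl₂.
(b) Cl₂ equivalent needed: 10 mg/L × 663,000 L = 6,630,000 mg = 6630 g.
(b) Product at 62.7% available chlorine: 6630 / 0.627 = 10,570 g.

(a) 8.07 kg; (b) 10.6 kg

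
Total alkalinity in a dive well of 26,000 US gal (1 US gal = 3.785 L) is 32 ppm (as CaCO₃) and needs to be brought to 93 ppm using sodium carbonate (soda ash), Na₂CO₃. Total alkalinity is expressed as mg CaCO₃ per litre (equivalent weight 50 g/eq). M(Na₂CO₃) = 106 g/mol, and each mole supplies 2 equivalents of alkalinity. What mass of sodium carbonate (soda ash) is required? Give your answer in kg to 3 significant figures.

6.36 kg

Volume: 26,000 US gal × 3.785 L/gal = 98,410 L.
Alkalinity to add: (93 − 32) = 61 mg/L as CaCO₃ × 98,410 L = 6003 g as CaCO₃.
Equivalents: 6003 g ÷ 50 g/eq = 120.1 eq.
Each mole of Na₂CO₃ supplies 2 eq, so 120.1 / 2 = 60.03 mol.
Mass: 60.03 mol × 106 g/mol = 6363 g.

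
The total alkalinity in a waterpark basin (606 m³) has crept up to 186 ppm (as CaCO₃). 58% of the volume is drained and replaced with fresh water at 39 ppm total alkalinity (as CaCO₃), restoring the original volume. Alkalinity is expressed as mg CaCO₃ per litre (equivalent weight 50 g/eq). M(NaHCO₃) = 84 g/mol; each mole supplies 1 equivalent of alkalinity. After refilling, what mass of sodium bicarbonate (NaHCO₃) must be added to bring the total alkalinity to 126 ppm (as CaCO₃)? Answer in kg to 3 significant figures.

25.7 kg

Volume: 606 m³ = 606,000 L.
After draining 58% and refilling: 186 × 0.42 + 39 × 0.58 = 100.74 ppm.
Deficit to target: 126 − 100.74 = 25.26 mg/L.
As CaCO₃: 25.26 mg/L × 606,000 L = 15,310 g; ÷ 50 g/eq ÷ 1 = 306.2 mol NaHCO₃.
Mass: 306.2 × 84 = 25,720 g.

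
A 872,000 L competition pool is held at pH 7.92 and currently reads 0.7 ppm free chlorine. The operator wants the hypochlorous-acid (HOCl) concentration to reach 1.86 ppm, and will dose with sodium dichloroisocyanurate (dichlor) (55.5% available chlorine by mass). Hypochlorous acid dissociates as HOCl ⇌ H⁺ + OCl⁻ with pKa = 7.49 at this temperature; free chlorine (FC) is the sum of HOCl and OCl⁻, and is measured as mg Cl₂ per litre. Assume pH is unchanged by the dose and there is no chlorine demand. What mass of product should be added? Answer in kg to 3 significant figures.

[OCl⁻]/[HOCl] = 10^(pH − pKa) = 10^(7.92 − 7.49) = 2.692; fraction as HOCl = 1/(1 + 2.692) = 0.2709.
Free chlorine required for 1.86 ppm HOCl: 1.86 / 0.2709 = 6.866 ppm.
FC to add: 6.866 − 0.7 = 6.166 mg/L as Cl₂.
Cl₂ equivalent: 6.166 mg/L × 872,000 L = 5377 g.
Product at 55.5% available Cl: 5377 / 0.555 = 9688 g.

9.69 kg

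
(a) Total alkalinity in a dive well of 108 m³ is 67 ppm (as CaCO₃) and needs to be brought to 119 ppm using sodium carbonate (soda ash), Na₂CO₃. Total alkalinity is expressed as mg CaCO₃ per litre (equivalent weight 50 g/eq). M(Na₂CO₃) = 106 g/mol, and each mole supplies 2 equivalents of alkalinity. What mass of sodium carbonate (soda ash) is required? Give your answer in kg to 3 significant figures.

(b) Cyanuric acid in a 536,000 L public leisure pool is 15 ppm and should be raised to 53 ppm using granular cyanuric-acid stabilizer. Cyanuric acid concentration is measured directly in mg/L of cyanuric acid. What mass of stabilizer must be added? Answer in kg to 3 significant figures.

(a) Volume: 108 m³ = 108,000 L.
(a) Alkalinity to add: (119 − 67) = 52 mg/L as CaCO₃ × 108,000 L = 5616 g as CaCO₃.
(a) Equivalents: 5616 g ÷ 50 g/eq = 112.3 eq.
(a) Each mole of Na₂CO₃ supplies 2 eq, so 112.3 / 2 = 56.16 mol.
(a) Mass: 56.16 mol × 106 g/mol = 5953 g.

(b) CYA to add: (53 − 15) = 38 mg/L × 536,000 L = 20,370 g cyanuric acid.

(a) 5.95 kg; (b) 20.4 kg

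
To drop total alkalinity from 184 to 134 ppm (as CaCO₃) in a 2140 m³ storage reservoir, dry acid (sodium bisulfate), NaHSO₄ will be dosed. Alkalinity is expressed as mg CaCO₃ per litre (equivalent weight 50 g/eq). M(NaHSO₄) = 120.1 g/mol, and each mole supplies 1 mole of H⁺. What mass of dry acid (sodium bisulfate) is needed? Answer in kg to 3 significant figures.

257 kg

Volume: 2140 m³ = 2,140,000 L.
Alkalinity to neutralize: (184 − 134) = 50 mg/L as CaCO₃ × 2,140,000 L = 107,000 g as CaCO₃.
Equivalents of H⁺ required: 107,000 ÷ 50 g/eq = 2140 eq = 2140 mol NaHSO₄.
Mass of NaHSO₄: 2140 × 120.1 = 257,000 g.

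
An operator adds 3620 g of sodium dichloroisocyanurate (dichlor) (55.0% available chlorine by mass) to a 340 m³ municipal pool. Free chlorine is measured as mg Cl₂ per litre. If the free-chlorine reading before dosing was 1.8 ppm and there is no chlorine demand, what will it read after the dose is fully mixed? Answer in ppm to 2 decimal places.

7.66 ppm

Volume: 340 m³ = 340,000 L.
Available chlorine delivered: 3620 g × 0.55 = 1991 g as Cl₂.
Concentration rise: 1991 g / 340,000 L = 5.856 mg/L = 5.86 ppm.
Final FC: 1.8 + 5.86 = 7.66 ppm.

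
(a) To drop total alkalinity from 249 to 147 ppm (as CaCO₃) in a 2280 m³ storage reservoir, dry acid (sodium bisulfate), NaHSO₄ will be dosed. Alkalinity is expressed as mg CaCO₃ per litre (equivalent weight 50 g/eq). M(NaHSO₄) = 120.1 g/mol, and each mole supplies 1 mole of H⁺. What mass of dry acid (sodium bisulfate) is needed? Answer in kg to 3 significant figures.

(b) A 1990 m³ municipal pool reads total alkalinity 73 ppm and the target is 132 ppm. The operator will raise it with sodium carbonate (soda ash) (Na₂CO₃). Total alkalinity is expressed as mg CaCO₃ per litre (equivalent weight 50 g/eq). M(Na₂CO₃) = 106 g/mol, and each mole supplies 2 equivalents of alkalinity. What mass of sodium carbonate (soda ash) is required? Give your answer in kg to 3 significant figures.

(a) 559 kg; (b) 124 kg

(a) Volume: 2280 m³ = 2,280,000 L.
(a) Alkalinity to neutralize: (249 − 147) = 102 mg/L as CaCO₃ × 2,280,000 L = 232,600 g as CaCO₃.
(a) Equivalents of H⁺ required: 232,600 ÷ 50 g/eq = 4651 eq = 4651 mol NaHSO₄.
(a) Mass of NaHSO₄: 4651 × 120.1 = 558,600 g.

(b) Volume: 1990 m³ = 1,990,000 L.
(b) Alkalinity to add: (132 − 73) = 59 mg/L as CaCO₃ × 1,990,000 L = 117,400 g as CaCO₃.
(b) Equivalents: 117,400 g ÷ 50 g/eq = 2348 eq.
(b) Each mole of Na₂CO₃ supplies 2 eq, so 2348 / 2 = 1174 mol.
(b) Mass: 1174 mol × 106 g/mol = 124,500 g.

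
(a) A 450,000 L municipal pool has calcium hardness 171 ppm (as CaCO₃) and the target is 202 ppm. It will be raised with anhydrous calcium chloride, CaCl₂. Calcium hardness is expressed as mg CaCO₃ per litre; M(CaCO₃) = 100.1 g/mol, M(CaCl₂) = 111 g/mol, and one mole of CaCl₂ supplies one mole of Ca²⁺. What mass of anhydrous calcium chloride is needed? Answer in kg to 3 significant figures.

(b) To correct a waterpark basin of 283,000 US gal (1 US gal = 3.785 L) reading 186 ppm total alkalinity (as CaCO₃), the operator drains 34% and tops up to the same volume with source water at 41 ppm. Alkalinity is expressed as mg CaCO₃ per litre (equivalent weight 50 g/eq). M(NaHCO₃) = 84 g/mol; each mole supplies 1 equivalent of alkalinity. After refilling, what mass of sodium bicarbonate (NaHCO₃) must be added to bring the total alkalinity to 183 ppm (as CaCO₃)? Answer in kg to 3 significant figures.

(a) 15.5 kg; (b) 83.3 kg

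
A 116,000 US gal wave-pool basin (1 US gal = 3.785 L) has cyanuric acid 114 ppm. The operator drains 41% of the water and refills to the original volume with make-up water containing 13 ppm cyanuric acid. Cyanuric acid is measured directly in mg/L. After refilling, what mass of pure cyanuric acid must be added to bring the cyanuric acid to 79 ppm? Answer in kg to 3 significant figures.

Volume: 116,000 US gal × 3.785 L/gal = 439,060 L.
After draining 41% and refilling: 114 × 0.59 + 13 × 0.41 = 72.59 ppm.
Deficit to target: 79 − 72.59 = 6.41 mg/L.
Mass: 6.41 mg/L × 439,060 L = 2814 g cyanuric acid.

2.81 kg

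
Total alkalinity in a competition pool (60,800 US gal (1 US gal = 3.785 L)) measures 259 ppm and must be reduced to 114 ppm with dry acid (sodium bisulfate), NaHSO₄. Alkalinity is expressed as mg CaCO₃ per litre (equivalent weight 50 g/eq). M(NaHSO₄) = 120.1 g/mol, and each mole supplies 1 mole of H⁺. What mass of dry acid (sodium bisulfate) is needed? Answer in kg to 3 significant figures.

80.2 kg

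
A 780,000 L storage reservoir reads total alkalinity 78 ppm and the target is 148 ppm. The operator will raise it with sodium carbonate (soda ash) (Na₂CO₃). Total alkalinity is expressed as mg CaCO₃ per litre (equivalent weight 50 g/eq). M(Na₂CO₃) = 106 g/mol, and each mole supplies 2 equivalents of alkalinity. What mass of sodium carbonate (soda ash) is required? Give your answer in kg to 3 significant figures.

Alkalinity to add: (148 − 78) = 70 mg/L as CaCO₃ × 780,000 L = 54,600 g as CaCO₃.
Equivalents: 54,600 g ÷ 50 g/eq = 1092 eq.
Each mole of Na₂CO₃ supplies 2 eq, so 1092 / 2 = 546 mol.
Mass: 546 mol × 106 g/mol = 57,880 g.

57.9 kg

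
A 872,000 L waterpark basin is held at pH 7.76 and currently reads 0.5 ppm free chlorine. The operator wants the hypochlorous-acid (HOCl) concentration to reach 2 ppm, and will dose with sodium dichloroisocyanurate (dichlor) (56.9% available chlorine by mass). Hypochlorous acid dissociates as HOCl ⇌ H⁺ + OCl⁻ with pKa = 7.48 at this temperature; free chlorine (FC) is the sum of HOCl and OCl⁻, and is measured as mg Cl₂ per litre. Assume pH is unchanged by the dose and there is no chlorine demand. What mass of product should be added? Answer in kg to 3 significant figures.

[OCl⁻]/[HOCl] = 10^(pH − pKa) = 10^(7.76 − 7.48) = 1.905; fraction as HOCl = 1/(1 + 1.905) = 0.3442.
Free chlorine required for 2 ppm HOCl: 2 / 0.3442 = 5.811 ppm.
FC to add: 5.811 − 0.5 = 5.311 mg/L as Cl₂.
Cl₂ equivalent: 5.311 mg/L × 872,000 L = 4631 g.
Product at 56.9% available Cl: 4631 / 0.569 = 8139 g.

8.14 kg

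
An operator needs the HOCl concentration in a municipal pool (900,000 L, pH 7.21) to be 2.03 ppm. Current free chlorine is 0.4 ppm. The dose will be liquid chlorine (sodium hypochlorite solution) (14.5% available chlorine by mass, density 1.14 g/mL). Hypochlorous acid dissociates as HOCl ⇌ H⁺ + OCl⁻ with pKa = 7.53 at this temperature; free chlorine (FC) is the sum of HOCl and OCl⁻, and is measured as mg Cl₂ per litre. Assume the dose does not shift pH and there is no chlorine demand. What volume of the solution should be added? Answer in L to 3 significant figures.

14.2 L

[OCl⁻]/[HOCl] = 10^(pH − pKa) = 10^(7.21 − 7.53) = 0.4786; fraction as HOCl = 1/(1 + 0.4786) = 0.6763.
Free chlorine required for 2.03 ppm HOCl: 2.03 / 0.6763 = 3.002 ppm.
FC to add: 3.002 − 0.4 = 2.602 mg/L as Cl₂.
Cl₂ equivalent: 2.602 mg/L × 900,000 L = 2341 g.
Product at 14.5% available Cl: 2341 / 0.145 = 16,150 g.
Volume: 16,150 g ÷ 1.14 g/mL = 14,160 mL.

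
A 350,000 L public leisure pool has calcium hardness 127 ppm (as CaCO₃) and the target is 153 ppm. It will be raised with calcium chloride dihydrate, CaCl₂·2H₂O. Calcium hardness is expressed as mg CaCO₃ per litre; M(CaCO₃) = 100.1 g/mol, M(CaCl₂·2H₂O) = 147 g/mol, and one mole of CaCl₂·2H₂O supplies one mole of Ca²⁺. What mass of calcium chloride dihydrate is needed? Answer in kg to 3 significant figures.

Hardness to add: (153 − 127) = 26 mg/L as CaCO₃ × 350,000 L = 9100 g as CaCO₃.
Moles of Ca²⁺ (1 mol Ca²⁺ ≡ 1 mol CaCO₃): 9100 / 100.1 g/mol = 90.91 mol.
Mass of CaCl₂·2H₂O: 90.91 × 147 = 13,360 g.

13.4 kg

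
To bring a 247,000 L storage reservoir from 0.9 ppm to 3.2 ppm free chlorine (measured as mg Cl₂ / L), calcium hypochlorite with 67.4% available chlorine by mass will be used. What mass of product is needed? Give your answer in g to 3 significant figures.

843 g

Chlorine deficit: 3.2 − 0.9 = 2.3 ppm = 2.3 mg/L as Cl₂.
Cl₂ equivalent needed: 2.3 mg/L × 247,000 L = 568,100 mg = 568.1 g.
Product at 67.4% available chlorine: 568.1 / 0.674 = 842.9 g.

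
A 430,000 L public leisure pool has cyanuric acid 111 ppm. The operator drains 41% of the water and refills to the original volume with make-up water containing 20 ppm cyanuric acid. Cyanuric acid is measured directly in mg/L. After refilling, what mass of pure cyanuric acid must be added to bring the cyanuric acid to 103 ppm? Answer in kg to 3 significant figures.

After draining 41% and refilling: 111 × 0.59 + 20 × 0.41 = 73.69 ppm.
Deficit to target: 103 − 73.69 = 29.31 mg/L.
Mass: 29.31 mg/L × 430,000 L = 12,600 g cyanuric acid.

12.6 kg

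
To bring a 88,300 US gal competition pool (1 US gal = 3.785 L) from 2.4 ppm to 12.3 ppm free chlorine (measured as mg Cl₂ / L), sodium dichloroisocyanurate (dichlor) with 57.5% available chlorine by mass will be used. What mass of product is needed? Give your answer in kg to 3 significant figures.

5.75 kg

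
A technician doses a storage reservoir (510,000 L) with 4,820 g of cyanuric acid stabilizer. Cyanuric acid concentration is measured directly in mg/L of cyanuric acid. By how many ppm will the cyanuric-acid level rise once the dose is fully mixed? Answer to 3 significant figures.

9.45 ppm

Rise: 4,820 g / 510,000 L × 1000 = 9.451 mg/L.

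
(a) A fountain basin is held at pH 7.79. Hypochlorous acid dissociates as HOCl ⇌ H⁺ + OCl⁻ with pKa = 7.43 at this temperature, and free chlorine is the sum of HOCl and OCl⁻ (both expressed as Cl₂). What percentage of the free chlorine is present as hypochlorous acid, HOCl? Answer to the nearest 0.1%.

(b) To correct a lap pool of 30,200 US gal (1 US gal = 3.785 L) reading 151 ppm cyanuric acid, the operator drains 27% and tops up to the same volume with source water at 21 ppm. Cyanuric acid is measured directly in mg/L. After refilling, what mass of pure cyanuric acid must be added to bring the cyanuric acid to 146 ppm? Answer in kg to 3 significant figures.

(a) [OCl⁻]/[HOCl] = 10^(pH − pKa) = 10^(7.79 − 7.43) = 10^0.36 = 2.291.
(a) Fraction as HOCl = 1 / (1 + 2.291) = 0.3039.

(b) Volume: 30,200 US gal × 3.785 L/gal = 114,307 L.
(b) After draining 27% and refilling: 151 × 0.73 + 21 × 0.27 = 115.9 ppm.
(b) Deficit to target: 146 − 115.9 = 30.1 mg/L.
(b) Mass: 30.1 mg/L × 114,307 L = 3441 g cyanuric acid.

(a) 30.4%; (b) 3.44 kg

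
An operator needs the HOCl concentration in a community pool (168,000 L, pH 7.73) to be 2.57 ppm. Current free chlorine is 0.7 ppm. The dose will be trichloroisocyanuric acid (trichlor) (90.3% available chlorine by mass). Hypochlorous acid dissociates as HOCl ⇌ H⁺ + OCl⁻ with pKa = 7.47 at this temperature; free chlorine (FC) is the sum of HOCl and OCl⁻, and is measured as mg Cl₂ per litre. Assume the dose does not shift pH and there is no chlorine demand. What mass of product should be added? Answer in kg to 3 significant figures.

1.22 kg

[OCl⁻]/[HOCl] = 10^(pH − pKa) = 10^(7.73 − 7.47) = 1.82; fraction as HOCl = 1/(1 + 1.82) = 0.3546.
Free chlorine required for 2.57 ppm HOCl: 2.57 / 0.3546 = 7.247 ppm.
FC to add: 7.247 − 0.7 = 6.547 mg/L as Cl₂.
Cl₂ equivalent: 6.547 mg/L × 168,000 L = 1100 g.
Product at 90.3% available Cl: 1100 / 0.903 = 1218 g.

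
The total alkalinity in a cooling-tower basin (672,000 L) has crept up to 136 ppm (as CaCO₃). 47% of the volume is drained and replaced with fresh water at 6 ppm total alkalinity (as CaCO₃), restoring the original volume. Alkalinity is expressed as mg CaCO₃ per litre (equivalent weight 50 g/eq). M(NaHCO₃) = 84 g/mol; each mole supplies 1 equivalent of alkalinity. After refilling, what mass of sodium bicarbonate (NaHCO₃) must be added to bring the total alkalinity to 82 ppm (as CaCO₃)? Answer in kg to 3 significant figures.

After draining 47% and refilling: 136 × 0.53 + 6 × 0.47 = 74.9 ppm.
Deficit to target: 82 − 74.9 = 7.1 mg/L.
As CaCO₃: 7.1 mg/L × 672,000 L = 4771 g; ÷ 50 g/eq ÷ 1 = 95.42 mol NaHCO₃.
Mass: 95.42 × 84 = 8016 g.

8.02 kg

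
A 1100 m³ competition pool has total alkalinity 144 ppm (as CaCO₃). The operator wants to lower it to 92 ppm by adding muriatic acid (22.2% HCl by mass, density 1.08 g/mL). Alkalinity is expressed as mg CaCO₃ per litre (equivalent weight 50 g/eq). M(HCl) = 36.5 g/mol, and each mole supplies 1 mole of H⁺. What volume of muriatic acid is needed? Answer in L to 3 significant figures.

174 L

Volume: 1100 m³ = 1,100,000 L.
Alkalinity to neutralize: (144 − 92) = 52 mg/L as CaCO₃ × 1,100,000 L = 57,200 g as CaCO₃.
Equivalents of H⁺ required: 57,200 ÷ 50 g/eq = 1144 eq = 1144 mol HCl.
Mass of HCl: 1144 × 36.5 = 41,760 g.
Mass of 22.2% solution: 41,760 / 0.222 = 188,100 g.
Volume: 188,100 g ÷ 1.08 g/mL = 174,200 mL.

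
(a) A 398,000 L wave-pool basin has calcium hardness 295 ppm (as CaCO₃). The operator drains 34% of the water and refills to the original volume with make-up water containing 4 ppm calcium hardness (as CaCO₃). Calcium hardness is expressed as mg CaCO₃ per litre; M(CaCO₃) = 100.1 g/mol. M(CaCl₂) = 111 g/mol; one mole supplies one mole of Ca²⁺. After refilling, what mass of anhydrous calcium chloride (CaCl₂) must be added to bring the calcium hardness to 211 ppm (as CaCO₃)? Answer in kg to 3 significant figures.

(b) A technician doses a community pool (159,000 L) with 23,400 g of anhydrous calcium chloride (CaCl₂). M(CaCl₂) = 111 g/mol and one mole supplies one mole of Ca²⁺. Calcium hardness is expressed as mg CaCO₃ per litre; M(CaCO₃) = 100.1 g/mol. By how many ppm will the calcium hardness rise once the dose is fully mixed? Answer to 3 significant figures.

(a) After draining 34% and refilling: 295 × 0.66 + 4 × 0.34 = 196.06 ppm.
(a) Deficit to target: 211 − 196.06 = 14.94 mg/L.
(a) As CaCO₃: 14.94 mg/L × 398,000 L = 5946 g; ÷ 100.1 = 59.4 mol Ca²⁺.
(a) Mass: 59.4 × 111 = 6594 g.

(b) Moles of Ca²⁺: 23,400 g ÷ 111 g/mol = 210.8 mol.
(b) As CaCO₃: 210.8 mol × 100.1 g/mol = 21,100 g.
(b) Rise: 21,100 g / 159,000 L × 1000 = 132.7 mg/L.

(a) 6.59 kg; (b) 133 ppm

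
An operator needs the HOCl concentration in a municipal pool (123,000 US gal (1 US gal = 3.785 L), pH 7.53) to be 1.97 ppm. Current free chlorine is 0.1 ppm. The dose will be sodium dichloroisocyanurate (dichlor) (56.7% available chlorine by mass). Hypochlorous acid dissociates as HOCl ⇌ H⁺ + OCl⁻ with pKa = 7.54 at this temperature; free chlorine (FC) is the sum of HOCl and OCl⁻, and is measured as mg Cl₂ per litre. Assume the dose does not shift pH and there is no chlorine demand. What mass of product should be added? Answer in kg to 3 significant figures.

Volume: 123,000 US gal × 3.785 L/gal = 465,555 L.
[OCl⁻]/[HOCl] = 10^(pH − pKa) = 10^(7.53 − 7.54) = 0.9772; fraction as HOCl = 1/(1 + 0.9772) = 0.5058.
Free chlorine required for 1.97 ppm HOCl: 1.97 / 0.5058 = 3.895 ppm.
FC to add: 3.895 − 0.1 = 3.795 mg/L as Cl₂.
Cl₂ equivalent: 3.795 mg/L × 465,555 L = 1767 g.
Product at 56.7% available Cl: 1767 / 0.567 = 3116 g.

3.12 kg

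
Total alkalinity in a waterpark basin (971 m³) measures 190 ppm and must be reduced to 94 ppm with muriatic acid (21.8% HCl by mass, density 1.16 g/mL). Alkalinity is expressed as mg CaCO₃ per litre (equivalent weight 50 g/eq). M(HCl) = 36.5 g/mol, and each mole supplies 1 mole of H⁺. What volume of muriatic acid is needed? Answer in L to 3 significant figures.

269 L

Volume: 971 m³ = 971,000 L.
Alkalinity to neutralize: (190 − 94) = 96 mg/L as CaCO₃ × 971,000 L = 93,220 g as CaCO₃.
Equivalents of H⁺ required: 93,220 ÷ 50 g/eq = 1864 eq = 1864 mol HCl.
Mass of HCl: 1864 × 36.5 = 68,050 g.
Mass of 21.8% solution: 68,050 / 0.218 = 312,100 g.
Volume: 312,100 g ÷ 1.16 g/mL = 269,100 mL.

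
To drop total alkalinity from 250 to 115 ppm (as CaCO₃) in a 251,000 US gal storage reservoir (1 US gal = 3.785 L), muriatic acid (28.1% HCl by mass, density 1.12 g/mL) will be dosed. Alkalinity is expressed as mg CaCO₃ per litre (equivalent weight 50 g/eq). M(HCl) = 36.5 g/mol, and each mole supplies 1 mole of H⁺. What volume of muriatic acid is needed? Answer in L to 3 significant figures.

297 L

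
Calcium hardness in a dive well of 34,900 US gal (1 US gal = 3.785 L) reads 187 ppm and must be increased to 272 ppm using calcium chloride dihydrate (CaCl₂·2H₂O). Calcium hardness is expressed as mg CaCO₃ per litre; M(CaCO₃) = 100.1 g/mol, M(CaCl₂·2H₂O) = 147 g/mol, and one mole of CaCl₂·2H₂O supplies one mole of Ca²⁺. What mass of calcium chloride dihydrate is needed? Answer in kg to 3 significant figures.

Volume: 34,900 US gal × 3.785 L/gal = 132,096 L.
Hardness to add: (272 − 187) = 85 mg/L as CaCO₃ × 132,096 L = 11,230 g as CaCO₃.
Moles of Ca²⁺ (1 mol Ca²⁺ ≡ 1 mol CaCO₃): 11,230 / 100.1 g/mol = 112.2 mol.
Mass of CaCl₂·2H₂O: 112.2 × 147 = 16,490 g.

16.5 kg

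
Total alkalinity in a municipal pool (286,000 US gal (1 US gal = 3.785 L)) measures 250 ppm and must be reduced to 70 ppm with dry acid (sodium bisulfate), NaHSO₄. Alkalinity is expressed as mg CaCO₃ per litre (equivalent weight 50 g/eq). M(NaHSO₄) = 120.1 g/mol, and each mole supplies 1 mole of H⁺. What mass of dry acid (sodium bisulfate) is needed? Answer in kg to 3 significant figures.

468 kg

Volume: 286,000 US gal × 3.785 L/gal = 1,082,510 L.
Alkalinity to neutralize: (250 − 70) = 180 mg/L as CaCO₃ × 1,082,510 L = 194,900 g as CaCO₃.
Equivalents of H⁺ required: 194,900 ÷ 50 g/eq = 3897 eq = 3897 mol NaHSO₄.
Mass of NaHSO₄: 3897 × 120.1 = 468,000 g.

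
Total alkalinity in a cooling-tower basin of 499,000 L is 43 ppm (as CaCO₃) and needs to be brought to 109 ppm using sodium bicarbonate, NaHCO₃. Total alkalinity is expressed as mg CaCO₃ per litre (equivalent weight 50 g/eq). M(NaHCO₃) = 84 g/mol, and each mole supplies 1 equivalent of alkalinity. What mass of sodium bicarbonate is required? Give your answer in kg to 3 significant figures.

Alkalinity to add: (109 − 43) = 66 mg/L as CaCO₃ × 499,000 L = 32,930 g as CaCO₃.
Equivalents: 32,930 g ÷ 50 g/eq = 658.7 eq.
NaHCO₃ supplies 1 eq per mole → 658.7 mol.
Mass: 658.7 mol × 84 g/mol = 55,330 g.

55.3 kg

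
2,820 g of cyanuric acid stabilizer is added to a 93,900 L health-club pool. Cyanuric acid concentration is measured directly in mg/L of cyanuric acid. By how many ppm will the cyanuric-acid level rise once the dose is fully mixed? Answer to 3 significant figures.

30.0 ppm

Rise: 2,820 g / 93,900 L × 1000 = 30.03 mg/L.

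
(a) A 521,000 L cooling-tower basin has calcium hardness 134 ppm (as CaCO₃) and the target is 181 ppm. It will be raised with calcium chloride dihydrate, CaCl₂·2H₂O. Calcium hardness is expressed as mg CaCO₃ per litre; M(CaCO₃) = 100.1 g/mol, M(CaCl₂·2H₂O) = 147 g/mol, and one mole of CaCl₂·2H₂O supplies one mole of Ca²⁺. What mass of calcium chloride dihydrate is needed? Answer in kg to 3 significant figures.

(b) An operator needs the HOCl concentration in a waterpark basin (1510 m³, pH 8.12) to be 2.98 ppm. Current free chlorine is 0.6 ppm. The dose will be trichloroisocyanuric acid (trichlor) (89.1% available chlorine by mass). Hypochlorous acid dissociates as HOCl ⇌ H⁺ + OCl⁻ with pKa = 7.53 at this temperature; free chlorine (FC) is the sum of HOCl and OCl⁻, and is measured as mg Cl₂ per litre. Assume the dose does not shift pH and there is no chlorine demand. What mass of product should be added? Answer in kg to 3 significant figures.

(a) 36.0 kg; (b) 23.7 kg

(a) Hardness to add: (181 − 134) = 47 mg/L as CaCO₃ × 521,000 L = 24,490 g as CaCO₃.
(a) Moles of Ca²⁺ (1 mol Ca²⁺ ≡ 1 mol CaCO₃): 24,490 / 100.1 g/mol = 244.6 mol.
(a) Mass of CaCl₂·2H₂O: 244.6 × 147 = 35,960 g.

(b) Volume: 1510 m³ = 1,510,000 L.
(b) [OCl⁻]/[HOCl] = 10^(pH − pKa) = 10^(8.12 − 7.53) = 3.89; fraction as HOCl = 1/(1 + 3.89) = 0.2045.
(b) Free chlorine required for 2.98 ppm HOCl: 2.98 / 0.2045 = 14.57 ppm.
(b) FC to add: 14.57 − 0.6 = 13.97 mg/L as Cl₂.
(b) Cl₂ equivalent: 13.97 mg/L × 1,510,000 L = 21,100 g.
(b) Product at 89.1% available Cl: 21,100 / 0.891 = 23,680 g.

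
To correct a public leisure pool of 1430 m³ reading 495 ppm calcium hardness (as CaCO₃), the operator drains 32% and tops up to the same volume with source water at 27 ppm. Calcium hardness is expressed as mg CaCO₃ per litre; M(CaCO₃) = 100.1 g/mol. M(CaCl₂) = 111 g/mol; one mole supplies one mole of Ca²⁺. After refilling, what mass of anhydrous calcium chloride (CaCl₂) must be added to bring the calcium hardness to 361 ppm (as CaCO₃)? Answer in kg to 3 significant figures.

Volume: 1430 m³ = 1,430,000 L.
After draining 32% and refilling: 495 × 0.68 + 27 × 0.32 = 345.24 ppm.
Deficit to target: 361 − 345.24 = 15.76 mg/L.
As CaCO₃: 15.76 mg/L × 1,430,000 L = 22,540 g; ÷ 100.1 = 225.1 mol Ca²⁺.
Mass: 225.1 × 111 = 24,990 g.

25.0 kg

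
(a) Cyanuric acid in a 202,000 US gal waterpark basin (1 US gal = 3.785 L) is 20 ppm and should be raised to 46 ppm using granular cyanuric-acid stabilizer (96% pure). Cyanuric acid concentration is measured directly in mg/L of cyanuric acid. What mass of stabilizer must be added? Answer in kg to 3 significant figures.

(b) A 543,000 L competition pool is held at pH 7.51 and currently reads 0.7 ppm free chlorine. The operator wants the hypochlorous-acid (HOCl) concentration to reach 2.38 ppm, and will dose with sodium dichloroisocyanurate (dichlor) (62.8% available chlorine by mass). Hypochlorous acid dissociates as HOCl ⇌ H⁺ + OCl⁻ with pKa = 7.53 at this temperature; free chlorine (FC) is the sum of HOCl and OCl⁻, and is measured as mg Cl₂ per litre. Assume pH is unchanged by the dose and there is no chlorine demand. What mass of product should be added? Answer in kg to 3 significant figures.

(a) Volume: 202,000 US gal × 3.785 L/gal = 764,570 L.
(a) CYA to add: (46 − 20) = 26 mg/L × 764,570 L = 19,880 g cyanuric acid.
(a) At 96% purity: 19,880 / 0.96 = 20,710 g product.

(b) [OCl⁻]/[HOCl] = 10^(pH − pKa) = 10^(7.51 − 7.53) = 0.955; fraction as HOCl = 1/(1 + 0.955) = 0.5115.
(b) Free chlorine required for 2.38 ppm HOCl: 2.38 / 0.5115 = 4.653 ppm.
(b) FC to add: 4.653 − 0.7 = 3.953 mg/L as Cl₂.
(b) Cl₂ equivalent: 3.953 mg/L × 543,000 L = 2146 g.
(b) Product at 62.8% available Cl: 2146 / 0.628 = 3418 g.

(a) 20.7 kg; (b) 3.42 kg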